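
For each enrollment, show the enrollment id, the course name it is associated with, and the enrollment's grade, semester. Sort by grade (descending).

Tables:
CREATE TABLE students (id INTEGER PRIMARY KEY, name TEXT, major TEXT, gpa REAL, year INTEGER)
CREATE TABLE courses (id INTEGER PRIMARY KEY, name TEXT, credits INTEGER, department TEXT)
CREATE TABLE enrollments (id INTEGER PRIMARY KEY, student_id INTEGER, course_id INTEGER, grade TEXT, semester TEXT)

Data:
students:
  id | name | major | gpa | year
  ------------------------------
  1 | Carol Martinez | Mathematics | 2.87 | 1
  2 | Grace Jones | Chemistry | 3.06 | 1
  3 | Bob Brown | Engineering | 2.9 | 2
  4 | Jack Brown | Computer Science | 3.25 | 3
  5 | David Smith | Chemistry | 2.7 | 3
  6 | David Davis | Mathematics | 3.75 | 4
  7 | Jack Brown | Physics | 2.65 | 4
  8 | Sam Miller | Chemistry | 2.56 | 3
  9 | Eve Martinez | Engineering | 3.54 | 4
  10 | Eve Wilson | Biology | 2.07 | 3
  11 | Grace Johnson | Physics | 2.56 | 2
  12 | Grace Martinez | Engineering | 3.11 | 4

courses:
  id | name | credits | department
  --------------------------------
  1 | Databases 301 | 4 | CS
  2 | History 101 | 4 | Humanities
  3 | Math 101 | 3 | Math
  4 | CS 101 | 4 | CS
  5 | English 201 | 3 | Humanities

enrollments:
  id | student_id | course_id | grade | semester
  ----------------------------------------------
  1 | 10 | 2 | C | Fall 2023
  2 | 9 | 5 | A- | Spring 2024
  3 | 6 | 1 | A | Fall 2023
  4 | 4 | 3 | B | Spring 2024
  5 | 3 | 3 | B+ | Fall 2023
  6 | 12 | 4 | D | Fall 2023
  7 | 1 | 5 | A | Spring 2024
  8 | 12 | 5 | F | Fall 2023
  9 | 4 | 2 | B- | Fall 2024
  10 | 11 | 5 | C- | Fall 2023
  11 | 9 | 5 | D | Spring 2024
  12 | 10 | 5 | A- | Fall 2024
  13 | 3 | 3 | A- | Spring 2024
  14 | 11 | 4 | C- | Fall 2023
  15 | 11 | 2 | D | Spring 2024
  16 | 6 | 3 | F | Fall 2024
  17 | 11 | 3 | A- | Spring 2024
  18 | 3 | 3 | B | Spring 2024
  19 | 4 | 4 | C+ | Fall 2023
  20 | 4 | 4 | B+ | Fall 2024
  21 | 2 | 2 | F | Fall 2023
SELECT c.id, p.name AS course, c.grade, c.semester FROM enrollments c JOIN courses p ON c.course_id = p.id ORDER BY c.grade DESC

Execution result:
id | course | grade | semester
8 | English 201 | F | Fall 2023
16 | Math 101 | F | Fall 2024
21 | History 101 | F | Fall 2023
6 | CS 101 | D | Fall 2023
11 | English 201 | D | Spring 2024
15 | History 101 | D | Spring 2024
10 | English 201 | C- | Fall 2023
14 | CS 101 | C- | Fall 2023
19 | CS 101 | C+ | Fall 2023
1 | History 101 | C | Fall 2023
9 | History 101 | B- | Fall 2024
5 | Math 101 | B+ | Fall 2023
20 | CS 101 | B+ | Fall 2024
4 | Math 101 | B | Spring 2024
18 | Math 101 | B | Spring 2024
2 | English 201 | A- | Spring 2024
12 | English 201 | A- | Fall 2024
13 | Math 101 | A- | Spring 2024
17 | Math 101 | A- | Spring 2024
3 | Databases 301 | A | Fall 2023
7 | English 201 | A | Spring 2024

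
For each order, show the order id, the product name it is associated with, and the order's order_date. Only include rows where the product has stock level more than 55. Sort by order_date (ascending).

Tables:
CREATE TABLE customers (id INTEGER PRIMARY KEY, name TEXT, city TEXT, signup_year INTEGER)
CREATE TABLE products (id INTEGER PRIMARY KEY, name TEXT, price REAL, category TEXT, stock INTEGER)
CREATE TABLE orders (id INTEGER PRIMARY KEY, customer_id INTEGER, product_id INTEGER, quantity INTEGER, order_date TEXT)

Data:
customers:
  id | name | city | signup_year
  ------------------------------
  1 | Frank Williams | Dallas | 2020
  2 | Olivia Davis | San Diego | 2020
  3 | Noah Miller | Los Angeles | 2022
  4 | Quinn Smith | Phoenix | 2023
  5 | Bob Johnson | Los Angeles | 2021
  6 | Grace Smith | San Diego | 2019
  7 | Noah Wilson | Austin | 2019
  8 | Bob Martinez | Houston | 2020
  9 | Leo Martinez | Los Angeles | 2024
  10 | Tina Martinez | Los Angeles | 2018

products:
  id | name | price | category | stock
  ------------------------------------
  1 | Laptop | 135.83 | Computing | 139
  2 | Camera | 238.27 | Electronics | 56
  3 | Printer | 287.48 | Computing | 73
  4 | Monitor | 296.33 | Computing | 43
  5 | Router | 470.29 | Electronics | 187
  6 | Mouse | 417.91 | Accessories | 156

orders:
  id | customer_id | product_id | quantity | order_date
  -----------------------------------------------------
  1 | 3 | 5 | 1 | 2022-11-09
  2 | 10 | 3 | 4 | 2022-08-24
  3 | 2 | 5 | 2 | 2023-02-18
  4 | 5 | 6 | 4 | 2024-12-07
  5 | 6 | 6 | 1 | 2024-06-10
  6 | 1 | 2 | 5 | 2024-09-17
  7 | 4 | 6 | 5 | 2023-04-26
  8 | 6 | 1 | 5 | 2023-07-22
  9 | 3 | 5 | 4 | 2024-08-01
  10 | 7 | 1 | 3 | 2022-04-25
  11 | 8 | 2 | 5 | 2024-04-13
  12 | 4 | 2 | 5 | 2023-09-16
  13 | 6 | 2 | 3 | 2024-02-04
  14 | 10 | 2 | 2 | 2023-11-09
SELECT c.id, p.name AS product, c.order_date FROM orders c JOIN products p ON c.product_id = p.id WHERE p.stock > 55 ORDER BY c.order_date ASC

Execution result:
id | product | order_date
10 | Laptop | 2022-04-25
2 | Printer | 2022-08-24
1 | Router | 2022-11-09
3 | Router | 2023-02-18
7 | Mouse | 2023-04-26
8 | Laptop | 2023-07-22
12 | Camera | 2023-09-16
14 | Camera | 2023-11-09
13 | Camera | 2024-02-04
11 | Camera | 2024-04-13
5 | Mouse | 2024-06-10
9 | Router | 2024-08-01
6 | Camera | 2024-09-17
4 | Mouse | 2024-12-07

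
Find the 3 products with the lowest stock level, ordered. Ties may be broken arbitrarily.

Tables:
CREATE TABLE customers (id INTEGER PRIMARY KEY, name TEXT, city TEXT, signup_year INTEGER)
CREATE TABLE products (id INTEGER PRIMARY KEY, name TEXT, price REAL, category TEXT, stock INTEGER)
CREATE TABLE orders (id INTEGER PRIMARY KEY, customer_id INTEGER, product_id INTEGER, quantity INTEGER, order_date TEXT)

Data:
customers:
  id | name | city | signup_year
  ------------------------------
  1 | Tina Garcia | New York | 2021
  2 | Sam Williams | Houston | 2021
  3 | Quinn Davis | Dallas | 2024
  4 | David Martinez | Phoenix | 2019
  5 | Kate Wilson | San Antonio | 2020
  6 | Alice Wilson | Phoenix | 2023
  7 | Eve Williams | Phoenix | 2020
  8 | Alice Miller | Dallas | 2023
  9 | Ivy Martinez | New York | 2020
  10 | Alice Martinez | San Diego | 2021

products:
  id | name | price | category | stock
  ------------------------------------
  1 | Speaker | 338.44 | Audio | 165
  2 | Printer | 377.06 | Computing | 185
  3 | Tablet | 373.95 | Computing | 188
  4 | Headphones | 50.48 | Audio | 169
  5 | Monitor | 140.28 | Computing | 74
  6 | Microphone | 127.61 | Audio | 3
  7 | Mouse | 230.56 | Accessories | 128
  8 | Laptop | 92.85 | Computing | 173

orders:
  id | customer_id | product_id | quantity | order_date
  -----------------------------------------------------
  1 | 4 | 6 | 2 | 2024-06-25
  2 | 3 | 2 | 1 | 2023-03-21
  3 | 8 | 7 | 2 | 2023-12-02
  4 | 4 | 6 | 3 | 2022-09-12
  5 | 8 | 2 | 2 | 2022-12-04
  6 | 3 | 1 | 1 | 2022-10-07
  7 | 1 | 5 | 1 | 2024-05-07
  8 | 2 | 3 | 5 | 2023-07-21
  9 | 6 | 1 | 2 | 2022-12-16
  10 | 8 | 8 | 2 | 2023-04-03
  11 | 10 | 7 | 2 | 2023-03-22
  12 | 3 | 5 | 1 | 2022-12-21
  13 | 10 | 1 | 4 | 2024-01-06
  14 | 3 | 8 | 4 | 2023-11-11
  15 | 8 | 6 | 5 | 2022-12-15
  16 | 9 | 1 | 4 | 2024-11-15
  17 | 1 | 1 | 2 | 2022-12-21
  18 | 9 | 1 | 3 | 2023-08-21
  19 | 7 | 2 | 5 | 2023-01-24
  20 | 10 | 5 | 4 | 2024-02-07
SELECT name, stock FROM products ORDER BY stock ASC LIMIT 3

Execution result:
name | stock
Microphone | 3
Monitor | 74
Mouse | 128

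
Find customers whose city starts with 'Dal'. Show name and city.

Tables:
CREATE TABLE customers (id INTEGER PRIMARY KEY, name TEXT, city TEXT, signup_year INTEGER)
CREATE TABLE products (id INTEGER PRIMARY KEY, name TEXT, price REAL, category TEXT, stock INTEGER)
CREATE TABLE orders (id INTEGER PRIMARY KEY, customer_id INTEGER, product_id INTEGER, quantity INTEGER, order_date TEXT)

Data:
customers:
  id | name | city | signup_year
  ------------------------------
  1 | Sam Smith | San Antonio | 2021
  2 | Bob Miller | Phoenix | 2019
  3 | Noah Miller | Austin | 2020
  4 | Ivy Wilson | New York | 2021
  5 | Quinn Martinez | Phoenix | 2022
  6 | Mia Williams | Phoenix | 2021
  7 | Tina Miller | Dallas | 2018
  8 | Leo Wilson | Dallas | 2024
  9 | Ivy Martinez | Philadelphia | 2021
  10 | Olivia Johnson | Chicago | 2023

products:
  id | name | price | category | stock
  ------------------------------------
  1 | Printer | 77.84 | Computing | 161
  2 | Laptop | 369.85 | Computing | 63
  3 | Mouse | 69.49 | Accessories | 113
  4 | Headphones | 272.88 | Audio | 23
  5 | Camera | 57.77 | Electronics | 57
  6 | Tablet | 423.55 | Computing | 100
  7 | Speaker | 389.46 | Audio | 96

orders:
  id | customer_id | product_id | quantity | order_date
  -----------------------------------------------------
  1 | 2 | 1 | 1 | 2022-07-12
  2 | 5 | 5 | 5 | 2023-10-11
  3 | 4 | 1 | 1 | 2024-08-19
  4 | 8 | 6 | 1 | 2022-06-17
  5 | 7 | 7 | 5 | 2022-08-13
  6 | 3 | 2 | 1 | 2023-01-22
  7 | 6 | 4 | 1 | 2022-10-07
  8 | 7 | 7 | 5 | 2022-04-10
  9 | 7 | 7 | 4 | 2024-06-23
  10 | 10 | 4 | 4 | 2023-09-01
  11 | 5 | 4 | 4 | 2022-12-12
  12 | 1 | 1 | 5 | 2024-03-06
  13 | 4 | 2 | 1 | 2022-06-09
SELECT name, city FROM customers WHERE city LIKE 'Dal%'

Execution result:
name | city
Tina Miller | Dallas
Leo Wilson | Dallas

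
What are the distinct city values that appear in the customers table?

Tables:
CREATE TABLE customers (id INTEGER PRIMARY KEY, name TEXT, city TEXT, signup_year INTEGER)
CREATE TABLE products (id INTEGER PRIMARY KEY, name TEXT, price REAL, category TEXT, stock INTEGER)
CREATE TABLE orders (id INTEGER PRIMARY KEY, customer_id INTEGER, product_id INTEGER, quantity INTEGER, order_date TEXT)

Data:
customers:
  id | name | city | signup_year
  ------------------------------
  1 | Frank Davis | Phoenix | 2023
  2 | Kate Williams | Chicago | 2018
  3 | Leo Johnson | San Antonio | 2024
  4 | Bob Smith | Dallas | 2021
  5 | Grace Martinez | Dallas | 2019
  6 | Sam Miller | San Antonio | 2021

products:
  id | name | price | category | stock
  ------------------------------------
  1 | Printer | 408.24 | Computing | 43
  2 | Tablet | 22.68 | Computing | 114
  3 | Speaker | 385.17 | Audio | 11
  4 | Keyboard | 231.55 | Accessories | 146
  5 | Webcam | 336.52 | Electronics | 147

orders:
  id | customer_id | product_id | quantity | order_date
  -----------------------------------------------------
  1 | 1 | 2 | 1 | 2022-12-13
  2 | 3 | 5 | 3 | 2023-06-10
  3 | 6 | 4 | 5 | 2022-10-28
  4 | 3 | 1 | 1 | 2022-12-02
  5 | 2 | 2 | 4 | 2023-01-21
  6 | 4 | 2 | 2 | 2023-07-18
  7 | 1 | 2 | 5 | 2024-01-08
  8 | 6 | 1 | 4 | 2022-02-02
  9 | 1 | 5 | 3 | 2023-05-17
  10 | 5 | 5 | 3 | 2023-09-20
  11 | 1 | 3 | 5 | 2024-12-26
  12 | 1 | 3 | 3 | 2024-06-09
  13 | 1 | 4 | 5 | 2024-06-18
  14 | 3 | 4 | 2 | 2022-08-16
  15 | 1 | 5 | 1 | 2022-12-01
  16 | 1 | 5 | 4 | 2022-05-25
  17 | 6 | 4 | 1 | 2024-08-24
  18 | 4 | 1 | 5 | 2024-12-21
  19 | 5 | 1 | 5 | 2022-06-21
SELECT DISTINCT city FROM customers

Execution result:
city
Phoenix
Chicago
San Antonio
Dallas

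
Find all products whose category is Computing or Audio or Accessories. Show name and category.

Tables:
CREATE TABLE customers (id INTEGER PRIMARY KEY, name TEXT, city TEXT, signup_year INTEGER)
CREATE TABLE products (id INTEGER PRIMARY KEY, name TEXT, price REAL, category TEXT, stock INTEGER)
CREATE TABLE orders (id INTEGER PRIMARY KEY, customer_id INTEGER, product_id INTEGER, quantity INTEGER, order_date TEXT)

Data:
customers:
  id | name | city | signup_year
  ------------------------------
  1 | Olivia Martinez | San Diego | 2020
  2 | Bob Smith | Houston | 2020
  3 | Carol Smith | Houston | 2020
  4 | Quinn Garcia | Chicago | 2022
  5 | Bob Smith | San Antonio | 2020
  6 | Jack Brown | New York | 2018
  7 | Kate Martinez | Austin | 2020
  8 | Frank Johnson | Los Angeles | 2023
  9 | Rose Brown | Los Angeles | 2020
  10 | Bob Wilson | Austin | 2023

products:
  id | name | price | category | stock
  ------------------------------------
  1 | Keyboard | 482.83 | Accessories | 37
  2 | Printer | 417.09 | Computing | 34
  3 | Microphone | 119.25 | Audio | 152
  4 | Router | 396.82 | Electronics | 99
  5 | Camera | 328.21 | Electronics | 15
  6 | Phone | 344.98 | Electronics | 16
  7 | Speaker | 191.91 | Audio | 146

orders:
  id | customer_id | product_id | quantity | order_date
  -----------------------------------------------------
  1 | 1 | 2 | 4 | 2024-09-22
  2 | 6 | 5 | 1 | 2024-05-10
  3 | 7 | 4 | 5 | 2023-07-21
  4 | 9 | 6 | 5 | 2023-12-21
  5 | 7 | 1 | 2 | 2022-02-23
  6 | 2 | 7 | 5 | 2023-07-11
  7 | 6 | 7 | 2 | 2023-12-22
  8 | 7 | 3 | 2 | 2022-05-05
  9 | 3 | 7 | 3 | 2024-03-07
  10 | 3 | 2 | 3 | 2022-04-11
SELECT name, category FROM products WHERE category IN ('Computing', 'Audio', 'Accessories')

Execution result:
name | category
Keyboard | Accessories
Printer | Computing
Microphone | Audio
Speaker | Audio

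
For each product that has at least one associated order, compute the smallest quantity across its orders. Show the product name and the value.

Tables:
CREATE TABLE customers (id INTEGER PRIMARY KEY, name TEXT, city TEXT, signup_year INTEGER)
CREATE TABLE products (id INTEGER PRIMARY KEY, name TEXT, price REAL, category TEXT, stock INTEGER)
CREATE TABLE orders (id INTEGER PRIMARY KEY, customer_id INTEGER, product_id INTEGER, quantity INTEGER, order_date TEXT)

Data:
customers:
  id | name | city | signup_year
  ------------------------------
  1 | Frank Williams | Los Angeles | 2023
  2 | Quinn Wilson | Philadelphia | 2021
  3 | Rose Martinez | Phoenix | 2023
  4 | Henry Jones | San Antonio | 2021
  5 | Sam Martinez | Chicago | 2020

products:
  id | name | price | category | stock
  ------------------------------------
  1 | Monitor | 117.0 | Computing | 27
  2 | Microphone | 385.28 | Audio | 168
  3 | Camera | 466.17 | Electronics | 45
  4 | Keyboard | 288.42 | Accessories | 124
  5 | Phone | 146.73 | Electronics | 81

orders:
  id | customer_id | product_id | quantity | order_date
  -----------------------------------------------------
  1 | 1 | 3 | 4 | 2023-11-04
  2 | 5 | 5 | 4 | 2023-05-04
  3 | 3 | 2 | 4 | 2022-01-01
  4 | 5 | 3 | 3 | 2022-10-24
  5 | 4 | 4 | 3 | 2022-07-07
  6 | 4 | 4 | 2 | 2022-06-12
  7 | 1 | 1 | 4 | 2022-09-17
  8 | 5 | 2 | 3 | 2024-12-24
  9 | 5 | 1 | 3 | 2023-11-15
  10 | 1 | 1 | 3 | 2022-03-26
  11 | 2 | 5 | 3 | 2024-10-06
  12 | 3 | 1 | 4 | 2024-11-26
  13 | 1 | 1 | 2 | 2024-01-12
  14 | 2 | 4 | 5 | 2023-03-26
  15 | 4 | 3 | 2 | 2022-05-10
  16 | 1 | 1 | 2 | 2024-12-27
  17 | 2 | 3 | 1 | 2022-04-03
SELECT p.name, MIN(c.quantity) AS min_quantity FROM orders c JOIN products p ON c.product_id = p.id GROUP BY p.id, p.name

Execution result:
name | min_quantity
Monitor | 2
Microphone | 3
Camera | 1
Keyboard | 2
Phone | 3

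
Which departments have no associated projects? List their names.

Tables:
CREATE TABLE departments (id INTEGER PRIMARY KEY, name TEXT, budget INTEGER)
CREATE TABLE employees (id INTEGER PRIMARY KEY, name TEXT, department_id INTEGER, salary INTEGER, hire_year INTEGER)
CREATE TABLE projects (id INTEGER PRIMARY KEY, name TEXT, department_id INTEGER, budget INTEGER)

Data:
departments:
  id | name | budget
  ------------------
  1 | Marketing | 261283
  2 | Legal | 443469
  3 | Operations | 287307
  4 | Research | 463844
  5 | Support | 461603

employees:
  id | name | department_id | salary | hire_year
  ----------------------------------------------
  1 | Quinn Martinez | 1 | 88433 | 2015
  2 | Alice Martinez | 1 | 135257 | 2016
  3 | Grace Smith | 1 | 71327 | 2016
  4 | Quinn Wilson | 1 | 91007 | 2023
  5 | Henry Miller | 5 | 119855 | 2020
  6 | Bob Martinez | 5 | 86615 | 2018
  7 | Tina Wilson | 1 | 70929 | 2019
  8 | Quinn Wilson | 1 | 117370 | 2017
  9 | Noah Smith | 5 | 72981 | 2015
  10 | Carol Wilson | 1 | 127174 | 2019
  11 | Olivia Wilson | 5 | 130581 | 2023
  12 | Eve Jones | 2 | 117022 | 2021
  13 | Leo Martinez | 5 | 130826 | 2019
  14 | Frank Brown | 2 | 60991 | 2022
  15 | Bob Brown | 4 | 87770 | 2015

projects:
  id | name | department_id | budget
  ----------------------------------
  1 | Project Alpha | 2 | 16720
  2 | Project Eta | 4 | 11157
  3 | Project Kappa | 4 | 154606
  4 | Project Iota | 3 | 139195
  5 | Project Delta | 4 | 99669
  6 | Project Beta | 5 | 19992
SELECT p.name FROM departments p LEFT JOIN projects c ON c.department_id = p.id WHERE c.id IS NULL

Execution result:
Marketing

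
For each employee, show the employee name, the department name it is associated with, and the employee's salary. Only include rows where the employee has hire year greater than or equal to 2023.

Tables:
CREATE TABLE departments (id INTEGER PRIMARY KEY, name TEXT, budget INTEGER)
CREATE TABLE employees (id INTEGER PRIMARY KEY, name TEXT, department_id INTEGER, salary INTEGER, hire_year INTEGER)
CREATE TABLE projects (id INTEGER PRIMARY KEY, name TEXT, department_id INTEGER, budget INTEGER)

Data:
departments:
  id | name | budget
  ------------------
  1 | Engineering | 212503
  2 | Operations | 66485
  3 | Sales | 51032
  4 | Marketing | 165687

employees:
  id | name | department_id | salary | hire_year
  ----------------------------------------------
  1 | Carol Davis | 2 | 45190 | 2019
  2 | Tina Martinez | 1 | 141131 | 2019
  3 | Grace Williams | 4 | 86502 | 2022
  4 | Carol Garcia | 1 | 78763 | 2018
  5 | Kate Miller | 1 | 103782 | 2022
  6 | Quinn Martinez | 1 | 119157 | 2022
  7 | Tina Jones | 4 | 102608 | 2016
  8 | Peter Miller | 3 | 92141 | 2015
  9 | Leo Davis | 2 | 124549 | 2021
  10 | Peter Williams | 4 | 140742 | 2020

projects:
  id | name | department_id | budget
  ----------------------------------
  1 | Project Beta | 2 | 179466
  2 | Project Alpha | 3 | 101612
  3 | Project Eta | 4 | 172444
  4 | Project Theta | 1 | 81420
SELECT c.name, p.name AS department, c.salary FROM employees c JOIN departments p ON c.department_id = p.id WHERE c.hire_year >= 2023

Execution result:
(no rows)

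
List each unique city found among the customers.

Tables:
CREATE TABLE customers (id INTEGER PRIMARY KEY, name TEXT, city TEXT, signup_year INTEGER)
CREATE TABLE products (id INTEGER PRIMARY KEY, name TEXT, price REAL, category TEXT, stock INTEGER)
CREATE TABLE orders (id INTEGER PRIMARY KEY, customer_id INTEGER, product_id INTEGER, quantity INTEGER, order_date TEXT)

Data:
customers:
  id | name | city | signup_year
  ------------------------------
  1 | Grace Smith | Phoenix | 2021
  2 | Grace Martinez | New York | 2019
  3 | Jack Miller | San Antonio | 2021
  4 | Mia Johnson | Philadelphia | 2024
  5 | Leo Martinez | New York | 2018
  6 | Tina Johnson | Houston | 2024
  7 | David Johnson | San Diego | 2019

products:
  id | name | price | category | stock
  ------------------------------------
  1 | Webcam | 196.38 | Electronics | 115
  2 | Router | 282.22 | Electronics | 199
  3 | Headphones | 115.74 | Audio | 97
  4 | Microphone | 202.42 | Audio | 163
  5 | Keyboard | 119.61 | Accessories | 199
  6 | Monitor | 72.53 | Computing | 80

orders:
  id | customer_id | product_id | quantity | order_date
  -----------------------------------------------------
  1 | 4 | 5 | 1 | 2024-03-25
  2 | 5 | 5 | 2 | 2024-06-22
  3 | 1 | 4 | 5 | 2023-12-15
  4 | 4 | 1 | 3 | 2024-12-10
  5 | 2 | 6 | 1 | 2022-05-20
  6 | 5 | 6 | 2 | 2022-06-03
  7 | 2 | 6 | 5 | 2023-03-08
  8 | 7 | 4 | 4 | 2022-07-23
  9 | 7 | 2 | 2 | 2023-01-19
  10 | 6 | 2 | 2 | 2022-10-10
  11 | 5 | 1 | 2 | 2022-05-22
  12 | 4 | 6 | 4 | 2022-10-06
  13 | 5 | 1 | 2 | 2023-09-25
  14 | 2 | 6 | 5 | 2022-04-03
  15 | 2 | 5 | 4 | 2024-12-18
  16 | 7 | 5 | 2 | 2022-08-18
SELECT DISTINCT city FROM customers

Execution result:
city
Phoenix
New York
San Antonio
Philadelphia
Houston
San Diego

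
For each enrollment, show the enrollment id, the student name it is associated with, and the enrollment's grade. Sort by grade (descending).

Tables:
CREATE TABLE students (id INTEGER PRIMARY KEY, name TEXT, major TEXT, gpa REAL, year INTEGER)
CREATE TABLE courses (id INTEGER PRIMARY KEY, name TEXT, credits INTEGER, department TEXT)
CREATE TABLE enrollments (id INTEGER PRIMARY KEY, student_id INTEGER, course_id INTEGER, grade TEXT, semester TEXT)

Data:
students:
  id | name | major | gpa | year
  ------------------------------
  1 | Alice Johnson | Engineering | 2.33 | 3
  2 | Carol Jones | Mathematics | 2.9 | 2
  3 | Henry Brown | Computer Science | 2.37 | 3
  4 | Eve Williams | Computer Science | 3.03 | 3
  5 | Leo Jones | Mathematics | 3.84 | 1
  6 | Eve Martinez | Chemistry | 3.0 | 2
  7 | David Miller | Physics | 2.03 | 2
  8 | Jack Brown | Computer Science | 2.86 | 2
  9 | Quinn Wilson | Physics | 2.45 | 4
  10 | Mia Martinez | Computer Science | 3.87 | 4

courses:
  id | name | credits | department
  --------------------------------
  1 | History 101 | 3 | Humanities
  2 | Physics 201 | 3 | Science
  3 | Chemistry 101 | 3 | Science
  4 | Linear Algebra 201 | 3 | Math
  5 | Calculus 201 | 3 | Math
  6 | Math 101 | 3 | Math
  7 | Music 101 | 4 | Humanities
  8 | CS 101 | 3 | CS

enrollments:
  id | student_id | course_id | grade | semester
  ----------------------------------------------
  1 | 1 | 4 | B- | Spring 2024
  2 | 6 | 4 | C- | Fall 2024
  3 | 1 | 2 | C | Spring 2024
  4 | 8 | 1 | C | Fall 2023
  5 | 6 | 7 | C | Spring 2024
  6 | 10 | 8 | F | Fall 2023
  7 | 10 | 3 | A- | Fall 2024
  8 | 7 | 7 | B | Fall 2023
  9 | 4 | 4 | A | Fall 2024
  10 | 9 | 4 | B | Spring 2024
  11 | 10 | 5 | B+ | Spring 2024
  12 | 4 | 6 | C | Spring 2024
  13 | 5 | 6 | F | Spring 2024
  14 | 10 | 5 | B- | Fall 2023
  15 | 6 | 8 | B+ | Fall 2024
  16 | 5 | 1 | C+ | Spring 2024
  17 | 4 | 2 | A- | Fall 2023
SELECT c.id, p.name AS student, c.grade FROM enrollments c JOIN students p ON c.student_id = p.id ORDER BY c.grade DESC

Execution result:
id | student | grade
6 | Mia Martinez | F
13 | Leo Jones | F
2 | Eve Martinez | C-
16 | Leo Jones | C+
3 | Alice Johnson | C
4 | Jack Brown | C
5 | Eve Martinez | C
12 | Eve Williams | C
1 | Alice Johnson | B-
14 | Mia Martinez | B-
11 | Mia Martinez | B+
15 | Eve Martinez | B+
8 | David Miller | B
10 | Quinn Wilson | B
7 | Mia Martinez | A-
17 | Eve Williams | A-
9 | Eve Williams | A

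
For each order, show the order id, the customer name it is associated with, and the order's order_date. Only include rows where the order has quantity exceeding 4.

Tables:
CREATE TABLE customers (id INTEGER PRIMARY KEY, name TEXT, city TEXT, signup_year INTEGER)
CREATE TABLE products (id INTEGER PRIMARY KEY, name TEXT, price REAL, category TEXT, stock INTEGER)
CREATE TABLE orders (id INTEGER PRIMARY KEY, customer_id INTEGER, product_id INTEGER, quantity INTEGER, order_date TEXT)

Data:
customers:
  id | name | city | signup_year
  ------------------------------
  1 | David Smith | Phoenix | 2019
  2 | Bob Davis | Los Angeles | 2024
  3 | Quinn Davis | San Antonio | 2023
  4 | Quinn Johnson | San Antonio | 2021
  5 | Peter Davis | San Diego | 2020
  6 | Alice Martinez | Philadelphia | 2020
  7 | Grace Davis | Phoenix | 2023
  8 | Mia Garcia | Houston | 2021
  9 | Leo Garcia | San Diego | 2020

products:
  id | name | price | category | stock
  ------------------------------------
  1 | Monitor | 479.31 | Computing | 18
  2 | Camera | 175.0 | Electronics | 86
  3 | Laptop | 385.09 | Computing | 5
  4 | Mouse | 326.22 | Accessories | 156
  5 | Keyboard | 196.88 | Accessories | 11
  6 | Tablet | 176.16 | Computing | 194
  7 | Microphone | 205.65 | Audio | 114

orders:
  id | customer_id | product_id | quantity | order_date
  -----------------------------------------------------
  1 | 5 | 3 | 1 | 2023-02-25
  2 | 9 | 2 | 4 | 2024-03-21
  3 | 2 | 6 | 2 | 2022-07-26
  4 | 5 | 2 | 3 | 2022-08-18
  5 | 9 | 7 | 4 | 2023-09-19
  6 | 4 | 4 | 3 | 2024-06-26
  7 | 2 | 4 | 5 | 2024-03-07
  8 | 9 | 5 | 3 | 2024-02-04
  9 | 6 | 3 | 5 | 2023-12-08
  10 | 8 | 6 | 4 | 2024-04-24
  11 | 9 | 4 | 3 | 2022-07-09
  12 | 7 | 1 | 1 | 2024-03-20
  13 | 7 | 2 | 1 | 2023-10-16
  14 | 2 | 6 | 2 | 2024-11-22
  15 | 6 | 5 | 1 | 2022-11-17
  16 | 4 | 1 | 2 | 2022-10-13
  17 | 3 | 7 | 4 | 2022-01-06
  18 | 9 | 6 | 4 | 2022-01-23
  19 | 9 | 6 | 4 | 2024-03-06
SELECT c.id, p.name AS customer, c.order_date FROM orders c JOIN customers p ON c.customer_id = p.id WHERE c.quantity > 4

Execution result:
id | customer | order_date
7 | Bob Davis | 2024-03-07
9 | Alice Martinez | 2023-12-08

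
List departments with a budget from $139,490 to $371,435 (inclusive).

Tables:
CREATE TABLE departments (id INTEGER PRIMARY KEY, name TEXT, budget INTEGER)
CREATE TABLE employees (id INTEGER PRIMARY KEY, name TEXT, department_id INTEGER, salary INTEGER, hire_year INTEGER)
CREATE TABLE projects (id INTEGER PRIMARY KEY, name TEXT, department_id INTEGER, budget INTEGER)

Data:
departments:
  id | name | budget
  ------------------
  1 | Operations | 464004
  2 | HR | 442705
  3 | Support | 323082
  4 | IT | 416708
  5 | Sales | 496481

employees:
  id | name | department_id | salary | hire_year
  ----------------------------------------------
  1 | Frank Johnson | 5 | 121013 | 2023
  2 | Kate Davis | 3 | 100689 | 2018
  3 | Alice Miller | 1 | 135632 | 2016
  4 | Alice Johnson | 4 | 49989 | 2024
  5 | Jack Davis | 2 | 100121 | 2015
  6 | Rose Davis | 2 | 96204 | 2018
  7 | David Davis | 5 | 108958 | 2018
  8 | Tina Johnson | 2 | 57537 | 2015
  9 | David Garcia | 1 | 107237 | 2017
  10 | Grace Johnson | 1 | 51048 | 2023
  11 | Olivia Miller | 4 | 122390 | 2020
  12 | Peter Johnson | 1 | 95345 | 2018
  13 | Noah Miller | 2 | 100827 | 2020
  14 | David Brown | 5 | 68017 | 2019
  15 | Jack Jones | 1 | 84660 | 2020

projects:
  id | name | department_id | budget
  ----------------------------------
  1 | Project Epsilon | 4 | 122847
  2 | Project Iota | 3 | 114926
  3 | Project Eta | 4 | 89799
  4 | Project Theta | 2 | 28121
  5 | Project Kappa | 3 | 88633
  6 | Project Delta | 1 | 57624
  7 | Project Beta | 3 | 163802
SELECT name, budget FROM departments WHERE budget BETWEEN 139490 AND 371435

Execution result:
name | budget
Support | 323082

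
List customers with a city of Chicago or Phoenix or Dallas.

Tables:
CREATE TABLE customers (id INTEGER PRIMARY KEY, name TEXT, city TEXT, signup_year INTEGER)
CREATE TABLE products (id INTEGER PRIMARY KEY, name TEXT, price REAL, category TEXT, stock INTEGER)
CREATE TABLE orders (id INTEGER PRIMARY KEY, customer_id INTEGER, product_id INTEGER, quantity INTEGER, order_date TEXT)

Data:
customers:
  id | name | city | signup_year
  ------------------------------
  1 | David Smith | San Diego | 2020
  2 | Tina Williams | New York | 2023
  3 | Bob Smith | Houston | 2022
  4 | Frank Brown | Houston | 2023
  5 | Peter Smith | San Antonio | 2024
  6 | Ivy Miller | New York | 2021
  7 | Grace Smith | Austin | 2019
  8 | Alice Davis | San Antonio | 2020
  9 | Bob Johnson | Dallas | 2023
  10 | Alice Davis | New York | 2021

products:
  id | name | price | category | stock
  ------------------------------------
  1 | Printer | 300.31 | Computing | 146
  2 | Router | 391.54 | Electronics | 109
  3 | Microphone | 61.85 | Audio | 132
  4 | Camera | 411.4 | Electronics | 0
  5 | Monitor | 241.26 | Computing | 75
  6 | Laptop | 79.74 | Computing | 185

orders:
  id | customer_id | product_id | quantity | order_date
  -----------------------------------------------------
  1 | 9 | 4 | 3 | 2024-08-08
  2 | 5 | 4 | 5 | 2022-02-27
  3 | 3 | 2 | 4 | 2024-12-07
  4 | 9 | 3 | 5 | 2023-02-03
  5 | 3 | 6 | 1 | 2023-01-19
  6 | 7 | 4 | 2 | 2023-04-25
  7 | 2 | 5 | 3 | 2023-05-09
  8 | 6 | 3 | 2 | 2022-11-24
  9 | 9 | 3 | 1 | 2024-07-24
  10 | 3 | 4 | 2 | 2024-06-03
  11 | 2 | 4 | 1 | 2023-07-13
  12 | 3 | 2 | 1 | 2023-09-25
SELECT name, city FROM customers WHERE city IN ('Chicago', 'Phoenix', 'Dallas')

Execution result:
name | city
Bob Johnson | Dallas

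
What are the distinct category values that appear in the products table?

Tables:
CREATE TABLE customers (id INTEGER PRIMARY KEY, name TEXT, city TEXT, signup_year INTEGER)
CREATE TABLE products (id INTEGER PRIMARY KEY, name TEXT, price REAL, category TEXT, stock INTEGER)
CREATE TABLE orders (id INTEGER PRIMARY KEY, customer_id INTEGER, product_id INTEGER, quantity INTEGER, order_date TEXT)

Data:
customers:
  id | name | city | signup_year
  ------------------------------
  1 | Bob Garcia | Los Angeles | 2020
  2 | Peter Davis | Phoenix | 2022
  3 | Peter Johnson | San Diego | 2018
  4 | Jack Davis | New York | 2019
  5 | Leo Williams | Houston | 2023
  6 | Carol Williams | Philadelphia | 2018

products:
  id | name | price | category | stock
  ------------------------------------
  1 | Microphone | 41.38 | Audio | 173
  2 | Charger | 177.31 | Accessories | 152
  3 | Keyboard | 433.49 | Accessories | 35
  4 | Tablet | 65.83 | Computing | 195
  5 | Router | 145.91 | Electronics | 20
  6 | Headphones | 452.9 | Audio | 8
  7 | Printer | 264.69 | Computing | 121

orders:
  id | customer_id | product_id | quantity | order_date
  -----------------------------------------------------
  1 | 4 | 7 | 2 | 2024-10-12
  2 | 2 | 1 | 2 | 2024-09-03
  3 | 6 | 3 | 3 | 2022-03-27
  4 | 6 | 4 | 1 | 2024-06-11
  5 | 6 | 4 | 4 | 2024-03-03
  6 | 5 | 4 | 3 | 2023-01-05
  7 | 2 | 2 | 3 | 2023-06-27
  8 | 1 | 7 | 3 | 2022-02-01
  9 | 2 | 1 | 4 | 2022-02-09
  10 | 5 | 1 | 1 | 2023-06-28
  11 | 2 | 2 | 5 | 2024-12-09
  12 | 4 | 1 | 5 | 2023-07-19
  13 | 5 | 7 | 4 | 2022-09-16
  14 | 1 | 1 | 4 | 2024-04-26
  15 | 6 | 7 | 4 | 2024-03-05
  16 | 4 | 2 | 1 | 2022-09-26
SELECT DISTINCT category FROM products

Execution result:
category
Audio
Accessories
Computing
Electronics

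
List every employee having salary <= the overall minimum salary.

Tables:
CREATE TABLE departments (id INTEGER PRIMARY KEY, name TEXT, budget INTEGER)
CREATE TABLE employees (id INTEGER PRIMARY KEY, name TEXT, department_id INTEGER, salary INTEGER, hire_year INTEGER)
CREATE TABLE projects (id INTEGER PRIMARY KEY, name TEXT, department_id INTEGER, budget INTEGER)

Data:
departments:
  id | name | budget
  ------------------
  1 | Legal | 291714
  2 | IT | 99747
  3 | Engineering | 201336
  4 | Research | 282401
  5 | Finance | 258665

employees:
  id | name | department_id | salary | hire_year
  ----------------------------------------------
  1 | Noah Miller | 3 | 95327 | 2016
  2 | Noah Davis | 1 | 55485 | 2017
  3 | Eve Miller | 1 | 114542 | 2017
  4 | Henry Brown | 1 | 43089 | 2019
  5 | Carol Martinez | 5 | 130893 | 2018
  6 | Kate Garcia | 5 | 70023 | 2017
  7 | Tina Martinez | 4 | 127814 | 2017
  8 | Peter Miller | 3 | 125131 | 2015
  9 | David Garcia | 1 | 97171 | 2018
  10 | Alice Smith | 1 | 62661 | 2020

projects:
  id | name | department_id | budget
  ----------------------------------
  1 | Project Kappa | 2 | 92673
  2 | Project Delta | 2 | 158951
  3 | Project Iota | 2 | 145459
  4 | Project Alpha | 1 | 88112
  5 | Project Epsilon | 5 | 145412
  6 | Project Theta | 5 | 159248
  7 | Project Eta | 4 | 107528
SELECT name, salary FROM employees WHERE salary <= (SELECT MIN(salary) FROM employees)

Execution result:
name | salary
Henry Brown | 43089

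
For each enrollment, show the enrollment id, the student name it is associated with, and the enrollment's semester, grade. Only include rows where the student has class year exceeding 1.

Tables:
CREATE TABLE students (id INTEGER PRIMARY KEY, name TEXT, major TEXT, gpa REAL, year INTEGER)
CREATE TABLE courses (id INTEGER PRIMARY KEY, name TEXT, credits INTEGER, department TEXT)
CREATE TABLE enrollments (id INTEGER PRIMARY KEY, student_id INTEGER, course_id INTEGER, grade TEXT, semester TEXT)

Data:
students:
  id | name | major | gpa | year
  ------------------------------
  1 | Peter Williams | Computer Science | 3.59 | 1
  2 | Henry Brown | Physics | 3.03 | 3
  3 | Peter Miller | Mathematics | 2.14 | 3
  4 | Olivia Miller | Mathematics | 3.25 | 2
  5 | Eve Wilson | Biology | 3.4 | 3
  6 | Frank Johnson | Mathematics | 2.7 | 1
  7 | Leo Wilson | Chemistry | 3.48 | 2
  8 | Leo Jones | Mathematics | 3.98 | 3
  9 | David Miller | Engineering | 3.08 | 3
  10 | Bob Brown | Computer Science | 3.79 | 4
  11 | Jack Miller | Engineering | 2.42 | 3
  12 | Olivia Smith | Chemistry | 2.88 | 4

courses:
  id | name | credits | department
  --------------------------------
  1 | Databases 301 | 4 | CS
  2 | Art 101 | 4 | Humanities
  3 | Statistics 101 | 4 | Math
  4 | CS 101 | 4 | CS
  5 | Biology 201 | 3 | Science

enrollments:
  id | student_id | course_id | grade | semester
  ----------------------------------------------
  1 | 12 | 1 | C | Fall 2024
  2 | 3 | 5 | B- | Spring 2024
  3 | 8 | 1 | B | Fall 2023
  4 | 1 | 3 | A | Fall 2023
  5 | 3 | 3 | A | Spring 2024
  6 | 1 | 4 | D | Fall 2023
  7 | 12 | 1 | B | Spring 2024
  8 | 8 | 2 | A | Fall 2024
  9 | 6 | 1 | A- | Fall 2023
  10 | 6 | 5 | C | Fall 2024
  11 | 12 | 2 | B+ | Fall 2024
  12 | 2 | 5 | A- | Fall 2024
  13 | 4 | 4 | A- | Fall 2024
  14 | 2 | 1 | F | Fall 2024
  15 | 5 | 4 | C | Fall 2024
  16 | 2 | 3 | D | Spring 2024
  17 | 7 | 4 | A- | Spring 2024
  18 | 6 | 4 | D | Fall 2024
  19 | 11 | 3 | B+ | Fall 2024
SELECT c.id, p.name AS student, c.semester, c.grade FROM enrollments c JOIN students p ON c.student_id = p.id WHERE p.year > 1

Execution result:
id | student | semester | grade
1 | Olivia Smith | Fall 2024 | C
2 | Peter Miller | Spring 2024 | B-
3 | Leo Jones | Fall 2023 | B
5 | Peter Miller | Spring 2024 | A
7 | Olivia Smith | Spring 2024 | B
8 | Leo Jones | Fall 2024 | A
11 | Olivia Smith | Fall 2024 | B+
12 | Henry Brown | Fall 2024 | A-
13 | Olivia Miller | Fall 2024 | A-
14 | Henry Brown | Fall 2024 | F
15 | Eve Wilson | Fall 2024 | C
16 | Henry Brown | Spring 2024 | D
17 | Leo Wilson | Spring 2024 | A-
19 | Jack Miller | Fall 2024 | B+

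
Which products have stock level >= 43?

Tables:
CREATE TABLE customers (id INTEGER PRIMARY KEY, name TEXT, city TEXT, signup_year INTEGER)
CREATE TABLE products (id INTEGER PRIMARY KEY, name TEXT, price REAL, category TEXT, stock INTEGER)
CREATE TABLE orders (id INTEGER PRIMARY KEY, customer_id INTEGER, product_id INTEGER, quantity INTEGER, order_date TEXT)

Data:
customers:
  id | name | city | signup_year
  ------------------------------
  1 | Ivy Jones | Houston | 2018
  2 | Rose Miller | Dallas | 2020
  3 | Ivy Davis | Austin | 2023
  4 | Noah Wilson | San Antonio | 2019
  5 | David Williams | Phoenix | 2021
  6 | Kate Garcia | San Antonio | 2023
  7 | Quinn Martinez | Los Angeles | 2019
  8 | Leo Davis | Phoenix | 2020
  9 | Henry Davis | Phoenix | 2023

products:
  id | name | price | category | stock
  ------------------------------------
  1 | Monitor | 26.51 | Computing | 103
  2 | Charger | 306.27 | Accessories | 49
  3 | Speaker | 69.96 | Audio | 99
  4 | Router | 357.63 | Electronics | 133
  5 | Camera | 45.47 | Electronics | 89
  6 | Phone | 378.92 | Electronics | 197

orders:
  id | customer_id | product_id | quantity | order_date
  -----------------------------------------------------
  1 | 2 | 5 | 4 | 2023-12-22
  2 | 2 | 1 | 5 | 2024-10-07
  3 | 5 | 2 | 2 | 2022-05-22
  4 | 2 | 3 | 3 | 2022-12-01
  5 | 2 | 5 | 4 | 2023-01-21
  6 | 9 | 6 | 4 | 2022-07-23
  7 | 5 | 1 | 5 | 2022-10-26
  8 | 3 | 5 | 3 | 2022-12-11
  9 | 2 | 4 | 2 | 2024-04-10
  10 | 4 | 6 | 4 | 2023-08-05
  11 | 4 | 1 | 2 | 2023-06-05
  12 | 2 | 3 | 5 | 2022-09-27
SELECT name, stock FROM products WHERE stock >= 43

Execution result:
name | stock
Monitor | 103
Charger | 49
Speaker | 99
Router | 133
Camera | 89
Phone | 197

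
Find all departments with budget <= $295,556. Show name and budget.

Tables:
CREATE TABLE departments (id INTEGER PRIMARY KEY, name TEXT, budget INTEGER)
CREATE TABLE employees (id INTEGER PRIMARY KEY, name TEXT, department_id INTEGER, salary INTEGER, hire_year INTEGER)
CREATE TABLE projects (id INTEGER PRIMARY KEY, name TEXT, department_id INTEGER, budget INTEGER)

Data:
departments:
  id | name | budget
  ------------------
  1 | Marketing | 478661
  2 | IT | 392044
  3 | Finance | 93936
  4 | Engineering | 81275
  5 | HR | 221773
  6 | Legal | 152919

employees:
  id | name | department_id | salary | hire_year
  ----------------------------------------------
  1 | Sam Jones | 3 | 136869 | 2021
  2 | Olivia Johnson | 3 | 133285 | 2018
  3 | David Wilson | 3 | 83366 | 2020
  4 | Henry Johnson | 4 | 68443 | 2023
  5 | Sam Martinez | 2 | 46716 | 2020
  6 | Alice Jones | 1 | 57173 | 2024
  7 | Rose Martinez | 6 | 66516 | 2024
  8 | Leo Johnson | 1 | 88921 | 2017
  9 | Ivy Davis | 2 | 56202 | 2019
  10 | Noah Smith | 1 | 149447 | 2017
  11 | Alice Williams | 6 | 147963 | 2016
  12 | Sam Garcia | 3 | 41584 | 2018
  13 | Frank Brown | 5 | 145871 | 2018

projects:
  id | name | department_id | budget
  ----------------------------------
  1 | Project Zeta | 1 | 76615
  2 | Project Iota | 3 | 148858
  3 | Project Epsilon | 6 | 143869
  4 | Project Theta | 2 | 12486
SELECT name, budget FROM departments WHERE budget <= 295556

Execution result:
name | budget
Finance | 93936
Engineering | 81275
HR | 221773
Legal | 152919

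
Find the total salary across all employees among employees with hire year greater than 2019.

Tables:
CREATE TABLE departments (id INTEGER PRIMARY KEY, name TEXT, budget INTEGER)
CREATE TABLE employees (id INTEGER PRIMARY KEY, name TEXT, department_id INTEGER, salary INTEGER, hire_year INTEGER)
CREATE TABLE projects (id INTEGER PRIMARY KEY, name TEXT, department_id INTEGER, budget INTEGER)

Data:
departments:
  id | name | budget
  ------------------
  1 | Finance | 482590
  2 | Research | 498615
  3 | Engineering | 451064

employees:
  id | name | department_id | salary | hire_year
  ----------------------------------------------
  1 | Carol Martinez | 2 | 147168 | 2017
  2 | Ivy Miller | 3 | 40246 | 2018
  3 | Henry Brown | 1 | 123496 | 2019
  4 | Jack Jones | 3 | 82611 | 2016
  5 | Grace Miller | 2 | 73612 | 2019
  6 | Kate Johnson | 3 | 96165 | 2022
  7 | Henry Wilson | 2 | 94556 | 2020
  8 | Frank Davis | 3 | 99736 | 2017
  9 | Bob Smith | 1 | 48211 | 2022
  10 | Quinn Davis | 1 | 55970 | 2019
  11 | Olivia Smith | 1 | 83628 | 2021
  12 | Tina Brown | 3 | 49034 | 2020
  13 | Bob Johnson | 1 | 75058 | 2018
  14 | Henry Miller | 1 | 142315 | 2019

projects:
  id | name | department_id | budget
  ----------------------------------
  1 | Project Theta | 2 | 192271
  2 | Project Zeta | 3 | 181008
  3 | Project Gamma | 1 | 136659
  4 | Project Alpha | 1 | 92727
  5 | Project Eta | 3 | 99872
SELECT SUM(salary) FROM employees WHERE hire_year > 2019

Execution result:
371594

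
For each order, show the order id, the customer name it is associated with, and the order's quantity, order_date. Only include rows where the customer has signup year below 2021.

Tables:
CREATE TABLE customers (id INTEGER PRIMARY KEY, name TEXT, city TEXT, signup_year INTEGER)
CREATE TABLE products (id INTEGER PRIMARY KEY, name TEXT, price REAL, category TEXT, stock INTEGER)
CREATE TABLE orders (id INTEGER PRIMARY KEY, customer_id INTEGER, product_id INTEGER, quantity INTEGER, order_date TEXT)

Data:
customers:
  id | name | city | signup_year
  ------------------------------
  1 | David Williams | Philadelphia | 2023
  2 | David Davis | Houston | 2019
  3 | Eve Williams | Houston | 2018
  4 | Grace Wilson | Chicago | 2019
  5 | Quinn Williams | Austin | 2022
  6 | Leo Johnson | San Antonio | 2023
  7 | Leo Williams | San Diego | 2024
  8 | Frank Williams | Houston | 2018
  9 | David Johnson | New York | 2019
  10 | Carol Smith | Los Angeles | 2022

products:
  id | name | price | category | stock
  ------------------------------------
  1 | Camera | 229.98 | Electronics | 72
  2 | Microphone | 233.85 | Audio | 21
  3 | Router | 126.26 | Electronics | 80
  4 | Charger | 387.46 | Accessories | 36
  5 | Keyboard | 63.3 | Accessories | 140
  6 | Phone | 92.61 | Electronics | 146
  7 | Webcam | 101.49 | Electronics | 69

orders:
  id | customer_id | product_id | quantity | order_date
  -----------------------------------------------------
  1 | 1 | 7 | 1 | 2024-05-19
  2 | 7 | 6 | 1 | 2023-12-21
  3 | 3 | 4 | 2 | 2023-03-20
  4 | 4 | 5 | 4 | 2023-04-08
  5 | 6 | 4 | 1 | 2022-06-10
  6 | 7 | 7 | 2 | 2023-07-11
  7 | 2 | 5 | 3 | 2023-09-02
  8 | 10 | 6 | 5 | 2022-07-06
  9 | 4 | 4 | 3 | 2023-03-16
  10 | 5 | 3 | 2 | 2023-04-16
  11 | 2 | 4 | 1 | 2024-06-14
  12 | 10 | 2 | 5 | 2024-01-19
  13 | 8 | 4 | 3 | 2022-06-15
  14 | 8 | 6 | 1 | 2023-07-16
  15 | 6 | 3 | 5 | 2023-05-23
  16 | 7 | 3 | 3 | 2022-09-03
SELECT c.id, p.name AS customer, c.quantity, c.order_date FROM orders c JOIN customers p ON c.customer_id = p.id WHERE p.signup_year < 2021

Execution result:
id | customer | quantity | order_date
3 | Eve Williams | 2 | 2023-03-20
4 | Grace Wilson | 4 | 2023-04-08
7 | David Davis | 3 | 2023-09-02
9 | Grace Wilson | 3 | 2023-03-16
11 | David Davis | 1 | 2024-06-14
13 | Frank Williams | 3 | 2022-06-15
14 | Frank Williams | 1 | 2023-07-16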